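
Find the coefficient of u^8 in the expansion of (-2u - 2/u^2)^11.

-22528

General term: C(11,j)·(-2u)^j·(-2/u^2)^(11-j), with u-exponent 1j − 2(11−j) = 3j − 22.
Set 3j − 22 = 8: j = 10.
C(11,10) = 11; (-2)^10 = 1024; (-2)^1 = -2.
Coefficient = 11 · 1024 · (-2) = -22528.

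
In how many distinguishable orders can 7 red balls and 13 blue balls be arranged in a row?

77520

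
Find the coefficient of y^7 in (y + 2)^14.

439296

The general term is C(14,j)·(y)^j·(2)^(14-j); the y^7 term has j = 7.
C(14,7) = 3432.
Coefficient = C(14,7) · 2^7 = 3432 · 128 = 439296.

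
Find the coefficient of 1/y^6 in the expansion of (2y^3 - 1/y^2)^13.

General term: C(13,j)·(2y^3)^j·(-1/y^2)^(13-j), with y-exponent 3j − 2(13−j) = 5j − 26.
Set 5j − 26 = -6: j = 4.
C(13,4) = 715; 2^4 = 16; (-1)^9 = -1.
Coefficient = 715 · 16 · (-1) = -11440.

-11440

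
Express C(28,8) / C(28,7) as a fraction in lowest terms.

21/8

C(n,k+1)/C(n,k) = (n−k)/(k+1) = (28−7)/(7+1) = 21/8.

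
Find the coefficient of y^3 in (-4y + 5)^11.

-4125000000

The general term is C(11,j)·(-4y)^j·(5)^(11-j); the y^3 term has j = 3.
C(11,3) = 165.
Coefficient = C(11,3) · (-4)^3 · 5^8 = 165 · (-64) · 390625 = -4125000000.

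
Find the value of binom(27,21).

C(27,21) = C(27,6) by symmetry.
C(27,6) = (27·26·25·24·23·22) / 6! = 213127200 / 720 = 296010.

296010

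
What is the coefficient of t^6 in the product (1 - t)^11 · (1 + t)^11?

-165

Coefficient of t^6 = Σ_{j} C(11,j)·(-1)^j·C(11,6-j)·1^(6-j) for j from 0 to 6.
= 462 + (-5082) + 18150 + (-27225) + 18150 + (-5082) + 462 = -165.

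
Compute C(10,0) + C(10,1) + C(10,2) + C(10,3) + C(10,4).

386

1 + 10 + 45 + 120 + 210 = 386.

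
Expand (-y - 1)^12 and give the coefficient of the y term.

12

The general term is C(12,j)·(-y)^j·(-1)^(12-j); the y^1 term has j = 1.
C(12,1) = 12.
Coefficient = C(12,1) · (-1)^1 · (-1)^11 = 12 · (-1) · (-1) = 12.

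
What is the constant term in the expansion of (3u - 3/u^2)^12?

263063295

General term: C(12,j)·(3u)^j·(-3/u^2)^(12-j), with u-exponent 1j − 2(12−j) = 3j − 24.
Set 3j − 24 = 0: j = 8.
C(12,8) = 495; 3^8 = 6561; (-3)^4 = 81.
Coefficient = 495 · 6561 · 81 = 263063295.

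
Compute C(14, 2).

91

C(14,2) = (14·13) / 2! = 182 / 2 = 91.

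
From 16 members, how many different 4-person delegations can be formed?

This is C(16,4) = 1820.

1820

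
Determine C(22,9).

497420

C(22,9) = (22·21·20·19·18·17·16·15·14) / 9! = 180503769600 / 362880 = 497420.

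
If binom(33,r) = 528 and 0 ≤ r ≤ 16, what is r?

2

C(33,r) increases on 0 ≤ r ≤ 16. C(33,1) = 33 and C(33,2) = 528, so r = 2.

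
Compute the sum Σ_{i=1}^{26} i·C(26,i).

Differentiating (1+x)^26 and setting x=1: Σ i·C(26,i) = 26·2^25 = 872415232.

872415232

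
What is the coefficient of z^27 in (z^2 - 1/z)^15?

General term: C(15,j)·(z^2)^j·(-1/z)^(15-j), with z-exponent 2j − 1(15−j) = 3j − 15.
Set 3j − 15 = 27: j = 14.
C(15,14) = 15; 1^14 = 1; (-1)^1 = -1.
Coefficient = 15 · 1 · (-1) = -15.

-15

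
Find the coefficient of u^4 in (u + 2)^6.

The general term is C(6,j)·(u)^j·(2)^(6-j); the u^4 term has j = 4.
C(6,4) = 15.
Coefficient = C(6,4) · 2^2 = 15 · 4 = 60.

60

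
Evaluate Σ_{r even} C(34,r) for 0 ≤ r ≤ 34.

Half of (1+1)^34 + (1−1)^34 gives the even-index sum: 2^33 = 8589934592.

8589934592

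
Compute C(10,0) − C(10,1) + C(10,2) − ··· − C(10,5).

The partial alternating sum Σ_{k=0}^{5} (−1)^k C(10,k) = (−1)^5 C(9,5) = -126.

-126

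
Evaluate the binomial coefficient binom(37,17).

C(37,17) = (37·36·35·34·33·32·31·30·29·28·27·26·25·24·23·22·21) / 17! = 5657339689378493276160000 / 355687428096000 = 15905368710.

15905368710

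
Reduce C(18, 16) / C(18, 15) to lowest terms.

C(n,k+1)/C(n,k) = (n−k)/(k+1) = (18−15)/(15+1) = 3/16.

3/16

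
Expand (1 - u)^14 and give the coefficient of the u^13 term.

-14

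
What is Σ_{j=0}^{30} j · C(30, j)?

Differentiating (1+x)^30 and setting x=1: Σ j·C(30,j) = 30·2^29 = 16106127360.

16106127360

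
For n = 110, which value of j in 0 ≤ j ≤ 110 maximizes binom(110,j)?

C(110,j) is maximized at j = 110/2 = 55.

55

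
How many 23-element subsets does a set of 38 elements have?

15471286560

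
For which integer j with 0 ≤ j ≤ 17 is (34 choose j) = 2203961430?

C(34,j) increases on 0 ≤ j ≤ 17. C(34,15) = 1855967520 and C(34,16) = 2203961430, so j = 16.

16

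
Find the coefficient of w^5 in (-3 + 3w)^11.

The general term is C(11,j)·(-3)^j·(3w)^(11-j); the w^5 term has j = 6.
C(11,6) = 462.
Coefficient = C(11,6) · (-3)^6 · 3^5 = 462 · 729 · 243 = 81841914.

81841914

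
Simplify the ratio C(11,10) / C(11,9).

1/5

C(n,k+1)/C(n,k) = (n−k)/(k+1) = (11−9)/(9+1) = 2/10 = 1/5.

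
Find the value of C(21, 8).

203490

C(21,8) = (21·20·19·18·17·16·15·14) / 8! = 8204716800 / 40320 = 203490.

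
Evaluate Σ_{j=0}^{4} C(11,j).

1 + 11 + 55 + 165 + 330 = 562.

562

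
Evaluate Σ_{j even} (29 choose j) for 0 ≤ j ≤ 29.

Even-j terms of row 29 sum to 2^28 = 268435456.

268435456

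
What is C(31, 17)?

C(31,17) = C(31,14) by symmetry.
C(31,14) = (31·30·29·28·27·26·25·24·23·22·21·20·19·18) / 14! = 23118159385601280000 / 87178291200 = 265182525.

265182525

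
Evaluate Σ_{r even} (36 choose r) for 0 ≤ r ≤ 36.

Half of (1+1)^36 + (1−1)^36 gives the even-index sum: 2^35 = 34359738368.

34359738368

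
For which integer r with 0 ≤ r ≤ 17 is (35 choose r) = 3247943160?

15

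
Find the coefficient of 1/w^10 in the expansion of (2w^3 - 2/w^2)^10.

46080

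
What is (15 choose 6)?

C(15,6) = (15·14·13·12·11·10) / 6! = 3603600 / 720 = 5005.

5005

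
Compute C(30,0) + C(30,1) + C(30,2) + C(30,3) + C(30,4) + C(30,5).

1 + 30 + 435 + 4060 + 27405 + 142506 = 174437.

174437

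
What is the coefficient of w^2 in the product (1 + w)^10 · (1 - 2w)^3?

-3

Coefficient of w^2 = Σ_{j} C(10,j)·1^j·C(3,2-j)·(-2)^(2-j) for j from 0 to 2.
= 12 + (-60) + 45 = -3.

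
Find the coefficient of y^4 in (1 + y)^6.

The general term is C(6,j)·(1)^j·(y)^(6-j); the y^4 term has j = 2.
C(6,2) = 15.
Coefficient = C(6,2) = 15.

15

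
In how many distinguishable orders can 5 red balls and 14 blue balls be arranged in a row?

Choose positions for the red balls: C(19,5) = 11628.

11628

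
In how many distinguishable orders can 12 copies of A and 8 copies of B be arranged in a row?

Choose positions for the A's: C(20,12) = 125970.

125970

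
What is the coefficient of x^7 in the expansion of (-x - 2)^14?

439296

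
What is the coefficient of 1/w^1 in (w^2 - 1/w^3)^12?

-792

General term: C(12,j)·(w^2)^j·(-1/w^3)^(12-j), with w-exponent 2j − 3(12−j) = 5j − 36.
Set 5j − 36 = -1: j = 7.
C(12,7) = 792; 1^7 = 1; (-1)^5 = -1.
Coefficient = 792 · 1 · (-1) = -792.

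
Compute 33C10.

92561040

C(33,10) = (33·32·31·30·29·28·27·26·25·24) / 10! = 335885501952000 / 3628800 = 92561040.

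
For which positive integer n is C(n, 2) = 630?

n(n−1)/2 = 630 ⇒ n(n−1) = 1260. Since 36·35 = 1260, n = 36.

36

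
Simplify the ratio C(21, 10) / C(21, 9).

C(n,k+1)/C(n,k) = (n−k)/(k+1) = (21−9)/(9+1) = 12/10 = 6/5.

6/5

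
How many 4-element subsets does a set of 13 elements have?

C(13,4) = (13·12·11·10) / 4! = 17160 / 24 = 715.

715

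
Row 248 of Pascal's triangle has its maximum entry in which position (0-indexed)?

C(248,i) is maximized at i = 248/2 = 124.

124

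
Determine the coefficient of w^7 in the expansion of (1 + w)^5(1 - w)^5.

Coefficient of w^7 = Σ_{j} C(5,j)·1^j·C(5,7-j)·(-1)^(7-j) for j from 2 to 5.
= (-10) + 50 + (-50) + 10 = 0.

0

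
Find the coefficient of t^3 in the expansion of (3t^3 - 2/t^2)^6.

-4320

General term: C(6,j)·(3t^3)^j·(-2/t^2)^(6-j), with t-exponent 3j − 2(6−j) = 5j − 12.
Set 5j − 12 = 3: j = 3.
C(6,3) = 20; 3^3 = 27; (-2)^3 = -8.
Coefficient = 20 · 27 · (-8) = -4320.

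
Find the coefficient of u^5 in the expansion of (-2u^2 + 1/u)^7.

560

General term: C(7,j)·(-2u^2)^j·(1/u)^(7-j), with u-exponent 2j − 1(7−j) = 3j − 7.
Set 3j − 7 = 5: j = 4.
C(7,4) = 35; (-2)^4 = 16; 1^3 = 1.
Coefficient = 35 · 16 · 1 = 560.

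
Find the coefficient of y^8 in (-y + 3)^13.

The general term is C(13,j)·(-y)^j·(3)^(13-j); the y^8 term has j = 8.
C(13,8) = 1287.
Coefficient = C(13,8) · 3^5 = 1287 · 243 = 312741.

312741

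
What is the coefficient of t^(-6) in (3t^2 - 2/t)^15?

50319360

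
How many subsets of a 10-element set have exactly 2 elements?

45

Choose the 2 positions: C(10,2) = 45.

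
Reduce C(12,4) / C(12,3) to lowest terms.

9/4

C(n,k+1)/C(n,k) = (n−k)/(k+1) = (12−3)/(3+1) = 9/4.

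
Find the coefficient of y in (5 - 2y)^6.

-37500

The general term is C(6,j)·(5)^j·(-2y)^(6-j); the y^1 term has j = 5.
C(6,5) = 6.
Coefficient = C(6,5) · 5^5 · (-2)^1 = 6 · 3125 · (-2) = -37500.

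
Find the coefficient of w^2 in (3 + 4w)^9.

The general term is C(9,j)·(3)^j·(4w)^(9-j); the w^2 term has j = 7.
C(9,7) = 36.
Coefficient = C(9,7) · 3^7 · 4^2 = 36 · 2187 · 16 = 1259712.

1259712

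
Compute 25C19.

C(25,19) = C(25,6) by symmetry.
C(25,6) = (25·24·23·22·21·20) / 6! = 127512000 / 720 = 177100.

177100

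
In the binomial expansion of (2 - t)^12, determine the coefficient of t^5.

The general term is C(12,j)·(2)^j·(-t)^(12-j); the t^5 term has j = 7.
C(12,7) = 792.
Coefficient = C(12,7) · 2^7 · (-1)^5 = 792 · 128 · (-1) = -101376.

-101376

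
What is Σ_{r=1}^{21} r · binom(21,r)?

22020096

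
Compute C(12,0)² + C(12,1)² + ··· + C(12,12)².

By Vandermonde's identity, Σ C(12,j)² = C(24,12) = 2704156.

2704156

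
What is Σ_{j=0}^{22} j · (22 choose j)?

Differentiating (1+x)^22 and setting x=1: Σ j·C(22,j) = 22·2^21 = 46137344.

46137344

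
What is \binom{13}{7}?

C(13,7) = C(13,6) by symmetry.
C(13,6) = (13·12·11·10·9·8) / 6! = 1235520 / 720 = 1716.

1716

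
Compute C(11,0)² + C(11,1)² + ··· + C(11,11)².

705432

By Vandermonde's identity, Σ C(11,i)² = C(22,11) = 705432.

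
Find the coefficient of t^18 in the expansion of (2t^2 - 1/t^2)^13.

General term: C(13,j)·(2t^2)^j·(-1/t^2)^(13-j), with t-exponent 2j − 2(13−j) = 4j − 26.
Set 4j − 26 = 18: j = 11.
C(13,11) = 78; 2^11 = 2048; (-1)^2 = 1.
Coefficient = 78 · 2048 · 1 = 159744.

159744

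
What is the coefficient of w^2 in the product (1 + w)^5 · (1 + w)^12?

136

(1 + w)^5(1 + w)^12 = (1 + w)^17, so the coefficient of w^2 is C(17,2)·1^2 = 136·1 = 136.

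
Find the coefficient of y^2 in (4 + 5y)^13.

The general term is C(13,j)·(4)^j·(5y)^(13-j); the y^2 term has j = 11.
C(13,11) = 78.
Coefficient = C(13,11) · 4^11 · 5^2 = 78 · 4194304 · 25 = 8178892800.

8178892800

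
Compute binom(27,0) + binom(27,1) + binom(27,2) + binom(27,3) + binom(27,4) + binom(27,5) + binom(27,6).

397594

1 + 27 + 351 + 2925 + 17550 + 80730 + 296010 = 397594.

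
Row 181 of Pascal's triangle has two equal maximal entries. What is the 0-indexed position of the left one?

For odd n = 181, C(181,r) peaks at r = (n−1)/2 and (n+1)/2; the smaller is 90.

90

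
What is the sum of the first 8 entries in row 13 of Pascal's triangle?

1 + 13 + 78 + 286 + 715 + 1287 + 1716 + 1716 = 5812.

5812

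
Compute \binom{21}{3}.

C(21,3) = (21·20·19) / 3! = 7980 / 6 = 1330.

1330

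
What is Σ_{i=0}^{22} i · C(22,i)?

46137344

Since i·C(22,i) = 22·C(21,i−1), the sum is 22·2^21 = 22·2097152 = 46137344.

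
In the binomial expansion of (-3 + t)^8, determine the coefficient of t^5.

-1512

The general term is C(8,j)·(-3)^j·(t)^(8-j); the t^5 term has j = 3.
C(8,3) = 56.
Coefficient = C(8,3) · (-3)^3 = 56 · (-27) = -1512.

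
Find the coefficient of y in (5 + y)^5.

3125

The general term is C(5,j)·(5)^j·(y)^(5-j); the y^1 term has j = 4.
C(5,4) = 5.
Coefficient = C(5,4) · 5^4 = 5 · 625 = 3125.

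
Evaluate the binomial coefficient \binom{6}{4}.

15

C(6,4) = C(6,2) by symmetry.
C(6,2) = (6·5) / 2! = 30 / 2 = 15.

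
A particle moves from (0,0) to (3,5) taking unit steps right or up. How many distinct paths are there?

Each path is a sequence of 8 steps with 3 rights: C(8,3) = 56.

56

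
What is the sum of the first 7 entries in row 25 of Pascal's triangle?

245506

1 + 25 + 300 + 2300 + 12650 + 53130 + 177100 = 245506.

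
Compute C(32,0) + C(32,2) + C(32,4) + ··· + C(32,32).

2147483648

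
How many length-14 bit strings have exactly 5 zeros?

Choose the 5 positions: C(14,5) = 2002.

2002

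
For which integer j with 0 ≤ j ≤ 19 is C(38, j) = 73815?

C(38,j) increases on 0 ≤ j ≤ 19. C(38,3) = 8436 and C(38,4) = 73815, so j = 4.

4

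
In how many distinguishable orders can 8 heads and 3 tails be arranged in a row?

Choose positions for the heads: C(11,8) = 165.

165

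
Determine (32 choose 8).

C(32,8) = (32·31·30·29·28·27·26·25) / 8! = 424097856000 / 40320 = 10518300.

10518300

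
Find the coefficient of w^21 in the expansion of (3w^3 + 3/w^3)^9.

General term: C(9,j)·(3w^3)^j·(3/w^3)^(9-j), with w-exponent 3j − 3(9−j) = 6j − 27.
Set 6j − 27 = 21: j = 8.
C(9,8) = 9; 3^8 = 6561; 3^1 = 3.
Coefficient = 9 · 6561 · 3 = 177147.

177147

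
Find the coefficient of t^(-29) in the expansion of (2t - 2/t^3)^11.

General term: C(11,j)·(2t)^j·(-2/t^3)^(11-j), with t-exponent 1j − 3(11−j) = 4j − 33.
Set 4j − 33 = -29: j = 1.
C(11,1) = 11; 2^1 = 2; (-2)^10 = 1024.
Coefficient = 11 · 2 · 1024 = 22528.

22528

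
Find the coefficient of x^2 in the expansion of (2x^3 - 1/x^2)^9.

-2016

General term: C(9,j)·(2x^3)^j·(-1/x^2)^(9-j), with x-exponent 3j − 2(9−j) = 5j − 18.
Set 5j − 18 = 2: j = 4.
C(9,4) = 126; 2^4 = 16; (-1)^5 = -1.
Coefficient = 126 · 16 · (-1) = -2016.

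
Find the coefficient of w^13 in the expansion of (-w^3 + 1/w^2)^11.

General term: C(11,j)·(-w^3)^j·(1/w^2)^(11-j), with w-exponent 3j − 2(11−j) = 5j − 22.
Set 5j − 22 = 13: j = 7.
C(11,7) = 330; (-1)^7 = -1; 1^4 = 1.
Coefficient = 330 · (-1) · 1 = -330.

-330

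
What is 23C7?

245157

C(23,7) = (23·22·21·20·19·18·17) / 7! = 1235591280 / 5040 = 245157.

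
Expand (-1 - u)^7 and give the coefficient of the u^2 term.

-21

The general term is C(7,j)·(-1)^j·(-u)^(7-j); the u^2 term has j = 5.
C(7,5) = 21.
Coefficient = C(7,5) · (-1)^5 = 21 · (-1) = -21.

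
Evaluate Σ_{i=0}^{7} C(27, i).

1 + 27 + 351 + 2925 + 17550 + 80730 + 296010 + 888030 = 1285624.

1285624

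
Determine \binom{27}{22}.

80730

C(27,22) = C(27,5) by symmetry.
C(27,5) = (27·26·25·24·23) / 5! = 9687600 / 120 = 80730.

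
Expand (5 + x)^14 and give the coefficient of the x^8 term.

The general term is C(14,j)·(5)^j·(x)^(14-j); the x^8 term has j = 6.
C(14,6) = 3003.
Coefficient = C(14,6) · 5^6 = 3003 · 15625 = 46921875.

46921875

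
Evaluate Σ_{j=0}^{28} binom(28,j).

268435456

Setting x = 1 in (1+x)^28 gives Σ C(28,j) = 2^28 = 268435456.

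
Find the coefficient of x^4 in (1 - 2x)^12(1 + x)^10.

-470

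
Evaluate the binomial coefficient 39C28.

1676056044

C(39,28) = C(39,11) by symmetry.
C(39,11) = (39·38·37·36·35·34·33·32·31·30·29) / 11! = 66902793897139200 / 39916800 = 1676056044.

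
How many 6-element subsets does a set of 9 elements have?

84

C(9,6) = C(9,3) by symmetry.
C(9,3) = (9·8·7) / 3! = 504 / 6 = 84.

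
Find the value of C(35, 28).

6724520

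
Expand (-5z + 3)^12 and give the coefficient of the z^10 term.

The general term is C(12,j)·(-5z)^j·(3)^(12-j); the z^10 term has j = 10.
C(12,10) = 66.
Coefficient = C(12,10) · (-5)^10 · 3^2 = 66 · 9765625 · 9 = 5800781250.

5800781250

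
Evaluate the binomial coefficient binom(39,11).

1676056044

C(39,11) = (39·38·37·36·35·34·33·32·31·30·29) / 11! = 66902793897139200 / 39916800 = 1676056044.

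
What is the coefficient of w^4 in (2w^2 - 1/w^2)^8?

General term: C(8,j)·(2w^2)^j·(-1/w^2)^(8-j), with w-exponent 2j − 2(8−j) = 4j − 16.
Set 4j − 16 = 4: j = 5.
C(8,5) = 56; 2^5 = 32; (-1)^3 = -1.
Coefficient = 56 · 32 · (-1) = -1792.

-1792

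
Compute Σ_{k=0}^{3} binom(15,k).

576

1 + 15 + 105 + 455 = 576.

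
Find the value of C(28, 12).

C(28,12) = (28·27·26·25·24·23·22·21·20·19·18·17) / 12! = 14572069319808000 / 479001600 = 30421755.

30421755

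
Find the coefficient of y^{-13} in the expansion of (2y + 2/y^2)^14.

General term: C(14,j)·(2y)^j·(2/y^2)^(14-j), with y-exponent 1j − 2(14−j) = 3j − 28.
Set 3j − 28 = -13: j = 5.
C(14,5) = 2002; 2^5 = 32; 2^9 = 512.
Coefficient = 2002 · 32 · 512 = 32800768.

32800768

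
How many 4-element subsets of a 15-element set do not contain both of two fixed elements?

1287

All 4-subsets: C(15,4) = 1365. Those containing both fixed elements: C(13,2) = 78.
1365 − 78 = 1287.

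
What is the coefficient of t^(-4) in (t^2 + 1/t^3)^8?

General term: C(8,j)·(t^2)^j·(1/t^3)^(8-j), with t-exponent 2j − 3(8−j) = 5j − 24.
Set 5j − 24 = -4: j = 4.
C(8,4) = 70; 1^4 = 1; 1^4 = 1.
Coefficient = 70 · 1 · 1 = 70.

70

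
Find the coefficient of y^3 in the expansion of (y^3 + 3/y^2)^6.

General term: C(6,j)·(y^3)^j·(3/y^2)^(6-j), with y-exponent 3j − 2(6−j) = 5j − 12.
Set 5j − 12 = 3: j = 3.
C(6,3) = 20; 1^3 = 1; 3^3 = 27.
Coefficient = 20 · 1 · 27 = 540.

540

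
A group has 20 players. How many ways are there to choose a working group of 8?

125970

This is C(20,8) = 125970.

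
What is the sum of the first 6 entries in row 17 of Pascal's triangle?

9402

1 + 17 + 136 + 680 + 2380 + 6188 = 9402.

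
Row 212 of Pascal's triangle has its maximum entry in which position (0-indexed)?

106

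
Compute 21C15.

C(21,15) = C(21,6) by symmetry.
C(21,6) = (21·20·19·18·17·16) / 6! = 39070080 / 720 = 54264.

54264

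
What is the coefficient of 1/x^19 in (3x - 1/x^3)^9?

-324

General term: C(9,j)·(3x)^j·(-1/x^3)^(9-j), with x-exponent 1j − 3(9−j) = 4j − 27.
Set 4j − 27 = -19: j = 2.
C(9,2) = 36; 3^2 = 9; (-1)^7 = -1.
Coefficient = 36 · 9 · (-1) = -324.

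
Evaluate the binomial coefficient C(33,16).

C(33,16) = (33·32·31·30·29·28·27·26·25·24·23·22·21·20·19·18) / 16! = 24412776311194951680000 / 20922789888000 = 1166803110.

1166803110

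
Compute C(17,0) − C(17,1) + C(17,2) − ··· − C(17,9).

The partial alternating sum Σ_{k=0}^{9} (−1)^k C(17,k) = (−1)^9 C(16,9) = -11440.

-11440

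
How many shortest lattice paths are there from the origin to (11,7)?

Each path is a sequence of 18 steps with 11 rights: C(18,11) = 31824.

31824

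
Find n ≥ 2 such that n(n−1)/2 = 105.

15

n(n−1)/2 = 105 ⇒ n(n−1) = 210. Since 15·14 = 210, n = 15.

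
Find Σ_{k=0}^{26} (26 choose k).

67108864

The entries of row 26 sum to 2^26 = 67108864.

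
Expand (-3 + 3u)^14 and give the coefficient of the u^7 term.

-16415149608

The general term is C(14,j)·(-3)^j·(3u)^(14-j); the u^7 term has j = 7.
C(14,7) = 3432.
Coefficient = C(14,7) · (-3)^7 · 3^7 = 3432 · (-2187) · 2187 = -16415149608.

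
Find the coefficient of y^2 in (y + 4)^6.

The general term is C(6,j)·(y)^j·(4)^(6-j); the y^2 term has j = 2.
C(6,2) = 15.
Coefficient = C(6,2) · 4^4 = 15 · 256 = 3840.

3840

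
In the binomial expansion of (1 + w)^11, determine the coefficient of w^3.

The general term is C(11,j)·(1)^j·(w)^(11-j); the w^3 term has j = 8.
C(11,8) = 165.
Coefficient = C(11,8) = 165.

165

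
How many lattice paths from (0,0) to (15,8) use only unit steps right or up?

490314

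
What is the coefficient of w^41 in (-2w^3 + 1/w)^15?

245760

General term: C(15,j)·(-2w^3)^j·(1/w)^(15-j), with w-exponent 3j − 1(15−j) = 4j − 15.
Set 4j − 15 = 41: j = 14.
C(15,14) = 15; (-2)^14 = 16384; 1^1 = 1.
Coefficient = 15 · 16384 · 1 = 245760.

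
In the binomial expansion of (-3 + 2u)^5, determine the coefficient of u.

The general term is C(5,j)·(-3)^j·(2u)^(5-j); the u^1 term has j = 4.
C(5,4) = 5.
Coefficient = C(5,4) · (-3)^4 · 2^1 = 5 · 81 · 2 = 810.

810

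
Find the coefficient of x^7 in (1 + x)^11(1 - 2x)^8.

Coefficient of x^7 = Σ_{j} C(11,j)·1^j·C(8,7-j)·(-2)^(7-j) for j from 0 to 7.
= (-1024) + 19712 + (-98560) + 184800 + (-147840) + 51744 + (-7392) + 330 = 1770.

1770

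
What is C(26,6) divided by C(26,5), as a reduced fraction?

C(n,k+1)/C(n,k) = (n−k)/(k+1) = (26−5)/(5+1) = 21/6 = 7/2.

7/2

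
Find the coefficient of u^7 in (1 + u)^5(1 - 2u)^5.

Coefficient of u^7 = Σ_{j} C(5,j)·1^j·C(5,7-j)·(-2)^(7-j) for j from 2 to 5.
= (-320) + 800 + (-400) + 40 = 120.

120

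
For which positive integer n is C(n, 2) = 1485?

n(n−1)/2 = 1485 ⇒ n(n−1) = 2970. Since 55·54 = 2970, n = 55.

55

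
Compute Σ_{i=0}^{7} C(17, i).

1 + 17 + 136 + 680 + 2380 + 6188 + 12376 + 19448 = 41226.

41226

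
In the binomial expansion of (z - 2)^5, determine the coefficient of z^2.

-80

The general term is C(5,j)·(z)^j·(-2)^(5-j); the z^2 term has j = 2.
C(5,2) = 10.
Coefficient = C(5,2) · (-2)^3 = 10 · (-8) = -80.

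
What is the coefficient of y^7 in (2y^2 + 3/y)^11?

General term: C(11,j)·(2y^2)^j·(3/y)^(11-j), with y-exponent 2j − 1(11−j) = 3j − 11.
Set 3j − 11 = 7: j = 6.
C(11,6) = 462; 2^6 = 64; 3^5 = 243.
Coefficient = 462 · 64 · 243 = 7185024.

7185024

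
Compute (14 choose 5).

2002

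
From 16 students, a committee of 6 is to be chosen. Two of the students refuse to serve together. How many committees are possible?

All 6-subsets: C(16,6) = 8008. Those containing both fixed elements: C(14,4) = 1001.
8008 − 1001 = 7007.

7007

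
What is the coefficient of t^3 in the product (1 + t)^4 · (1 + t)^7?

165

Coefficient of t^3 = Σ_{j} C(4,j)·C(7,3-j) for j from 0 to 3.
= 35 + 84 + 42 + 4 = 165.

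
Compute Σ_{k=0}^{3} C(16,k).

697

1 + 16 + 120 + 560 = 697.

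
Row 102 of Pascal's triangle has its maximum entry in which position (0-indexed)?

51

C(102,k) is maximized at k = 102/2 = 51.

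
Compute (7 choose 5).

C(7,5) = C(7,2) by symmetry.
C(7,2) = (7·6) / 2! = 42 / 2 = 21.

21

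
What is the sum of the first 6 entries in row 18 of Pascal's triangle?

1 + 18 + 153 + 816 + 3060 + 8568 = 12616.

12616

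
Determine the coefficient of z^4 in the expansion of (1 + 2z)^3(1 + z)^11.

2068

Coefficient of z^4 = Σ_{j} C(3,j)·2^j·C(11,4-j)·1^(4-j) for j from 0 to 3.
= 330 + 990 + 660 + 88 = 2068.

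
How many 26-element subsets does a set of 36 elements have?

254186856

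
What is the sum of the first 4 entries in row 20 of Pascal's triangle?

1 + 20 + 190 + 1140 = 1351.

1351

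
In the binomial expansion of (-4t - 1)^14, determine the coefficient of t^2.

The general term is C(14,j)·(-4t)^j·(-1)^(14-j); the t^2 term has j = 2.
C(14,2) = 91.
Coefficient = C(14,2) · (-4)^2 = 91 · 16 = 1456.

1456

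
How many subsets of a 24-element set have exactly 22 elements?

276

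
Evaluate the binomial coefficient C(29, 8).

4292145

C(29,8) = (29·28·27·26·25·24·23·22) / 8! = 173059286400 / 40320 = 4292145.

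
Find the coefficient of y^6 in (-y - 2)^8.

The general term is C(8,j)·(-y)^j·(-2)^(8-j); the y^6 term has j = 6.
C(8,6) = 28.
Coefficient = C(8,6) · (-2)^2 = 28 · 4 = 112.

112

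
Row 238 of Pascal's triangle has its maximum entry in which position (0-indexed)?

119

C(238,i) is maximized at i = 238/2 = 119.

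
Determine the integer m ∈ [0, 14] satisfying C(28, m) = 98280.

5

C(28,m) increases on 0 ≤ m ≤ 14. C(28,4) = 20475 and C(28,5) = 98280, so m = 5.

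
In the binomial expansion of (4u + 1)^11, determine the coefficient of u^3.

10560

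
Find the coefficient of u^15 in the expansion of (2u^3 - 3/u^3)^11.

General term: C(11,j)·(2u^3)^j·(-3/u^3)^(11-j), with u-exponent 3j − 3(11−j) = 6j − 33.
Set 6j − 33 = 15: j = 8.
C(11,8) = 165; 2^8 = 256; (-3)^3 = -27.
Coefficient = 165 · 256 · (-27) = -1140480.

-1140480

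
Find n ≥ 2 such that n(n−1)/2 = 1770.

60

n(n−1)/2 = 1770 ⇒ n(n−1) = 3540. Since 60·59 = 3540, n = 60.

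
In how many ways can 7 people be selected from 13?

1716

This is C(13,7) = 1716.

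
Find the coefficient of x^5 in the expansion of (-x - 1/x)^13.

General term: C(13,j)·(-x)^j·(-1/x)^(13-j), with x-exponent 1j − 1(13−j) = 2j − 13.
Set 2j − 13 = 5: j = 9.
C(13,9) = 715; (-1)^9 = -1; (-1)^4 = 1.
Coefficient = 715 · (-1) · 1 = -715.

-715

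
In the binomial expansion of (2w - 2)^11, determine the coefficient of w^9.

112640

The general term is C(11,j)·(2w)^j·(-2)^(11-j); the w^9 term has j = 9.
C(11,9) = 55.
Coefficient = C(11,9) · 2^9 · (-2)^2 = 55 · 512 · 4 = 112640.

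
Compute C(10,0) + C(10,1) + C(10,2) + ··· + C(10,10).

1024

Setting x = 1 in (1+x)^10 gives Σ C(10,k) = 2^10 = 1024.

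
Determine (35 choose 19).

C(35,19) = C(35,16) by symmetry.
C(35,16) = (35·34·33·32·31·30·29·28·27·26·25·24·23·22·21·20) / 16! = 84945040381058457600000 / 20922789888000 = 4059928950.

4059928950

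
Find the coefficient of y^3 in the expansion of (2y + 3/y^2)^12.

General term: C(12,j)·(2y)^j·(3/y^2)^(12-j), with y-exponent 1j − 2(12−j) = 3j − 24.
Set 3j − 24 = 3: j = 9.
C(12,9) = 220; 2^9 = 512; 3^3 = 27.
Coefficient = 220 · 512 · 27 = 3041280.

3041280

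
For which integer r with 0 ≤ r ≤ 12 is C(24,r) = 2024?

3

C(24,r) increases on 0 ≤ r ≤ 12. C(24,2) = 276 and C(24,3) = 2024, so r = 3.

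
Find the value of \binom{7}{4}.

C(7,4) = C(7,3) by symmetry.
C(7,3) = (7·6·5) / 3! = 210 / 6 = 35.

35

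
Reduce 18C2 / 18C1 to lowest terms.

C(n,k+1)/C(n,k) = (n−k)/(k+1) = (18−1)/(1+1) = 17/2.

17/2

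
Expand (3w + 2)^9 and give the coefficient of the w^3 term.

The general term is C(9,j)·(3w)^j·(2)^(9-j); the w^3 term has j = 3.
C(9,3) = 84.
Coefficient = C(9,3) · 3^3 · 2^6 = 84 · 27 · 64 = 145152.

145152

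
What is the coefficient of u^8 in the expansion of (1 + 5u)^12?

193359375

The general term is C(12,j)·(1)^j·(5u)^(12-j); the u^8 term has j = 4.
C(12,4) = 495.
Coefficient = C(12,4) · 5^8 = 495 · 390625 = 193359375.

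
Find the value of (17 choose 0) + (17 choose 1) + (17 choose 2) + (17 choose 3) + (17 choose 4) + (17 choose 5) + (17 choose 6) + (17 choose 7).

41226

1 + 17 + 136 + 680 + 2380 + 6188 + 12376 + 19448 = 41226.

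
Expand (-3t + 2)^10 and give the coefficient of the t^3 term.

The general term is C(10,j)·(-3t)^j·(2)^(10-j); the t^3 term has j = 3.
C(10,3) = 120.
Coefficient = C(10,3) · (-3)^3 · 2^7 = 120 · (-27) · 128 = -414720.

-414720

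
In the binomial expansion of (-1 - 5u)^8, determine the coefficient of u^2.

700

The general term is C(8,j)·(-1)^j·(-5u)^(8-j); the u^2 term has j = 6.
C(8,6) = 28.
Coefficient = C(8,6) · (-5)^2 = 28 · 25 = 700.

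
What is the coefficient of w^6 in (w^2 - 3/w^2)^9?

General term: C(9,j)·(w^2)^j·(-3/w^2)^(9-j), with w-exponent 2j − 2(9−j) = 4j − 18.
Set 4j − 18 = 6: j = 6.
C(9,6) = 84; 1^6 = 1; (-3)^3 = -27.
Coefficient = 84 · 1 · (-27) = -2268.

-2268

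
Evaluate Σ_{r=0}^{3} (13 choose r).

378

1 + 13 + 78 + 286 = 378.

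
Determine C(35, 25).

C(35,25) = C(35,10) by symmetry.
C(35,10) = (35·34·33·32·31·30·29·28·27·26) / 10! = 666172912204800 / 3628800 = 183579396.

183579396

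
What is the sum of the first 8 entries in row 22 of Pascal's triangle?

1 + 22 + 231 + 1540 + 7315 + 26334 + 74613 + 170544 = 280600.

280600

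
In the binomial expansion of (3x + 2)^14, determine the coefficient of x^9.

1260971712

The general term is C(14,j)·(3x)^j·(2)^(14-j); the x^9 term has j = 9.
C(14,9) = 2002.
Coefficient = C(14,9) · 3^9 · 2^5 = 2002 · 19683 · 32 = 1260971712.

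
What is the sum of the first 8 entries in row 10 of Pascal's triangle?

1 + 10 + 45 + 120 + 210 + 252 + 210 + 120 = 968.

968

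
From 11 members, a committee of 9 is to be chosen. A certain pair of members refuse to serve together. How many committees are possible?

19

All 9-subsets: C(11,9) = 55. Those containing both fixed elements: C(9,7) = 36.
55 − 36 = 19.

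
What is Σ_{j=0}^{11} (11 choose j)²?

By Vandermonde's identity, Σ C(11,j)² = C(22,11) = 705432.

705432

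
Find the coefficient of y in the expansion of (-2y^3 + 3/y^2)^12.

-55427328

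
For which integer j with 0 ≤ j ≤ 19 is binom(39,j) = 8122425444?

C(39,j) increases on 0 ≤ j ≤ 19. C(39,12) = 3910797436 and C(39,13) = 8122425444, so j = 13.

13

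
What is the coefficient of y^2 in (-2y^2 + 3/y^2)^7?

15120

General term: C(7,j)·(-2y^2)^j·(3/y^2)^(7-j), with y-exponent 2j − 2(7−j) = 4j − 14.
Set 4j − 14 = 2: j = 4.
C(7,4) = 35; (-2)^4 = 16; 3^3 = 27.
Coefficient = 35 · 16 · 27 = 15120.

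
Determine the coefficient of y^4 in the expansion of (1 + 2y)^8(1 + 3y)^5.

Coefficient of y^4 = Σ_{j} C(8,j)·2^j·C(5,4-j)·3^(4-j) for j from 0 to 4.
= 405 + 4320 + 10080 + 6720 + 1120 = 22645.

22645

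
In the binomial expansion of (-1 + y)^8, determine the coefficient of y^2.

The general term is C(8,j)·(-1)^j·(y)^(8-j); the y^2 term has j = 6.
C(8,6) = 28.
Coefficient = C(8,6) = 28.

28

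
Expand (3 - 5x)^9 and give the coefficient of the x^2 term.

1968300

The general term is C(9,j)·(3)^j·(-5x)^(9-j); the x^2 term has j = 7.
C(9,7) = 36.
Coefficient = C(9,7) · 3^7 · (-5)^2 = 36 · 2187 · 25 = 1968300.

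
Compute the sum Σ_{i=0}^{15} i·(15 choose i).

Since i·C(15,i) = 15·C(14,i−1), the sum is 15·2^14 = 15·16384 = 245760.

245760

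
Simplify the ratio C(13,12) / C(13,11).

1/6

C(n,k+1)/C(n,k) = (n−k)/(k+1) = (13−11)/(11+1) = 2/12 = 1/6.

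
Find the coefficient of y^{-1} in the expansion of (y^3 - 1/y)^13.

General term: C(13,j)·(y^3)^j·(-1/y)^(13-j), with y-exponent 3j − 1(13−j) = 4j − 13.
Set 4j − 13 = -1: j = 3.
C(13,3) = 286; 1^3 = 1; (-1)^10 = 1.
Coefficient = 286 · 1 · 1 = 286.

286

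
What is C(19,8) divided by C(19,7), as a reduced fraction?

C(n,k+1)/C(n,k) = (n−k)/(k+1) = (19−7)/(7+1) = 12/8 = 3/2.

3/2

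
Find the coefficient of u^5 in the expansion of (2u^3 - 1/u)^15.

96096

General term: C(15,j)·(2u^3)^j·(-1/u)^(15-j), with u-exponent 3j − 1(15−j) = 4j − 15.
Set 4j − 15 = 5: j = 5.
C(15,5) = 3003; 2^5 = 32; (-1)^10 = 1.
Coefficient = 3003 · 32 · 1 = 96096.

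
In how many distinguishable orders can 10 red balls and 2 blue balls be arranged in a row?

Choose positions for the red balls: C(12,10) = 66.

66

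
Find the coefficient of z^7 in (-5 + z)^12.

-2475000

The general term is C(12,j)·(-5)^j·(z)^(12-j); the z^7 term has j = 5.
C(12,5) = 792.
Coefficient = C(12,5) · (-5)^5 = 792 · (-3125) = -2475000.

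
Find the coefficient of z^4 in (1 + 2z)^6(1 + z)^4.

Coefficient of z^4 = Σ_{j} C(6,j)·2^j·C(4,4-j)·1^(4-j) for j from 0 to 4.
= 1 + 48 + 360 + 640 + 240 = 1289.

1289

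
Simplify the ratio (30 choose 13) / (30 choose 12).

18/13

C(n,k+1)/C(n,k) = (n−k)/(k+1) = (30−12)/(12+1) = 18/13.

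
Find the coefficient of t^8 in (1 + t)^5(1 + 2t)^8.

Coefficient of t^8 = Σ_{j} C(5,j)·1^j·C(8,8-j)·2^(8-j) for j from 0 to 5.
= 256 + 5120 + 17920 + 17920 + 5600 + 448 = 47264.

47264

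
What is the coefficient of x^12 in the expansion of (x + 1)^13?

13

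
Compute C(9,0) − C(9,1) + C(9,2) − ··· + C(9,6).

28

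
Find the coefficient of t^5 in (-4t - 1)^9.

-129024

The general term is C(9,j)·(-4t)^j·(-1)^(9-j); the t^5 term has j = 5.
C(9,5) = 126.
Coefficient = C(9,5) · (-4)^5 = 126 · (-1024) = -129024.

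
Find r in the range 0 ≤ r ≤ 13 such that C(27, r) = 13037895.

C(27,r) increases on 0 ≤ r ≤ 13. C(27,10) = 8436285 and C(27,11) = 13037895, so r = 11.

11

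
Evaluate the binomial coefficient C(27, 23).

17550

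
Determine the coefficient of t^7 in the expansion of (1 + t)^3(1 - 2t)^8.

Coefficient of t^7 = Σ_{j} C(3,j)·1^j·C(8,7-j)·(-2)^(7-j) for j from 0 to 3.
= (-1024) + 5376 + (-5376) + 1120 = 96.

96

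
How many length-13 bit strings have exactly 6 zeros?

1716

Choose the 6 positions: C(13,6) = 1716.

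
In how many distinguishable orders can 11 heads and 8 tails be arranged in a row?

Choose positions for the heads: C(19,11) = 75582.

75582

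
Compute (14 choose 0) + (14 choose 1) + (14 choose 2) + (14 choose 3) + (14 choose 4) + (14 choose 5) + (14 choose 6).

6476

1 + 14 + 91 + 364 + 1001 + 2002 + 3003 = 6476.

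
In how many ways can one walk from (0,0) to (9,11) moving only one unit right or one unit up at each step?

Each path is a sequence of 20 steps with 9 rights: C(20,9) = 167960.

167960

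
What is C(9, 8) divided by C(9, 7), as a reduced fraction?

C(n,k+1)/C(n,k) = (n−k)/(k+1) = (9−7)/(7+1) = 2/8 = 1/4.

1/4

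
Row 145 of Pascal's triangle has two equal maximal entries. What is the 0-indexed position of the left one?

72

For odd n = 145, C(145,j) peaks at j = (n−1)/2 and (n+1)/2; the smaller is 72.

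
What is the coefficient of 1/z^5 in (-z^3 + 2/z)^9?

General term: C(9,j)·(-z^3)^j·(2/z)^(9-j), with z-exponent 3j − 1(9−j) = 4j − 9.
Set 4j − 9 = -5: j = 1.
C(9,1) = 9; (-1)^1 = -1; 2^8 = 256.
Coefficient = 9 · (-1) · 256 = -2304.

-2304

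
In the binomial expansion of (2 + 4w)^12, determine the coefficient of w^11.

The general term is C(12,j)·(2)^j·(4w)^(12-j); the w^11 term has j = 1.
C(12,1) = 12.
Coefficient = C(12,1) · 2^1 · 4^11 = 12 · 2 · 4194304 = 100663296.

100663296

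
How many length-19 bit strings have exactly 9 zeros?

Choose the 9 positions: C(19,9) = 92378.

92378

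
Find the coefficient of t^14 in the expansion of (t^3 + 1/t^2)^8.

28

General term: C(8,j)·(t^3)^j·(1/t^2)^(8-j), with t-exponent 3j − 2(8−j) = 5j − 16.
Set 5j − 16 = 14: j = 6.
C(8,6) = 28; 1^6 = 1; 1^2 = 1.
Coefficient = 28 · 1 · 1 = 28.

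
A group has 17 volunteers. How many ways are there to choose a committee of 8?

24310

This is C(17,8) = 24310.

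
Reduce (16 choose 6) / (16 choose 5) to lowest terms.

11/6

C(n,k+1)/C(n,k) = (n−k)/(k+1) = (16−5)/(5+1) = 11/6.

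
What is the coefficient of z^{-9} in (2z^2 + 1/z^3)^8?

448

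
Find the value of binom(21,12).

293930

C(21,12) = C(21,9) by symmetry.
C(21,9) = (21·20·19·18·17·16·15·14·13) / 9! = 106661318400 / 362880 = 293930.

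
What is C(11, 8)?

C(11,8) = C(11,3) by symmetry.
C(11,3) = (11·10·9) / 3! = 990 / 6 = 165.

165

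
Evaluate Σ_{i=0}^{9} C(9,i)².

By Vandermonde's identity, Σ C(9,i)² = C(18,9) = 48620.

48620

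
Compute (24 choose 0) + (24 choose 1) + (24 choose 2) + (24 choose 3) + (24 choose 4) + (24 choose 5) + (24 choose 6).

1 + 24 + 276 + 2024 + 10626 + 42504 + 134596 = 190051.

190051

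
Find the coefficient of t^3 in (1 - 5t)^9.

The general term is C(9,j)·(1)^j·(-5t)^(9-j); the t^3 term has j = 6.
C(9,6) = 84.
Coefficient = C(9,6) · (-5)^3 = 84 · (-125) = -10500.

-10500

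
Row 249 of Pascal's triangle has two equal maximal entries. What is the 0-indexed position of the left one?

124

For odd n = 249, C(249,j) peaks at j = (n−1)/2 and (n+1)/2; the smaller is 124.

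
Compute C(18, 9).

48620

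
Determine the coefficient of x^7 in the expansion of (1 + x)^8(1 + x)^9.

(1 + x)^8(1 + x)^9 = (1 + x)^17, so the coefficient of x^7 is C(17,7)·1^7 = 19448·1 = 19448.

19448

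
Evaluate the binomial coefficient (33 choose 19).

C(33,19) = C(33,14) by symmetry.
C(33,14) = (33·32·31·30·29·28·27·26·25·24·23·22·21·20) / 14! = 71382386874839040000 / 87178291200 = 818809200.

818809200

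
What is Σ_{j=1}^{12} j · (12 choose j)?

Differentiating (1+x)^12 and setting x=1: Σ j·C(12,j) = 12·2^11 = 24576.

24576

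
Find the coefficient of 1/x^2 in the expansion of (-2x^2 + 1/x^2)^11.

-14784

General term: C(11,j)·(-2x^2)^j·(1/x^2)^(11-j), with x-exponent 2j − 2(11−j) = 4j − 22.
Set 4j − 22 = -2: j = 5.
C(11,5) = 462; (-2)^5 = -32; 1^6 = 1.
Coefficient = 462 · (-32) · 1 = -14784.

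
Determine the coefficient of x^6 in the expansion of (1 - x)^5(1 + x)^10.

65

Coefficient of x^6 = Σ_{j} C(5,j)·(-1)^j·C(10,6-j)·1^(6-j) for j from 0 to 5.
= 210 + (-1260) + 2100 + (-1200) + 225 + (-10) = 65.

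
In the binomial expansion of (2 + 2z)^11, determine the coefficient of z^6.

946176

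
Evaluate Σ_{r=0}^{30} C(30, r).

The entries of row 30 sum to 2^30 = 1073741824.

1073741824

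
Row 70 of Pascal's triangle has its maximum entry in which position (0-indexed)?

C(70,k) is maximized at k = 70/2 = 35.

35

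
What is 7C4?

35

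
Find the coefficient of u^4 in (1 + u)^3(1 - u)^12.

21

Coefficient of u^4 = Σ_{j} C(3,j)·1^j·C(12,4-j)·(-1)^(4-j) for j from 0 to 3.
= 495 + (-660) + 198 + (-12) = 21.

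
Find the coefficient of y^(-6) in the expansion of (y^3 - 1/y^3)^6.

General term: C(6,j)·(y^3)^j·(-1/y^3)^(6-j), with y-exponent 3j − 3(6−j) = 6j − 18.
Set 6j − 18 = -6: j = 2.
C(6,2) = 15; 1^2 = 1; (-1)^4 = 1.
Coefficient = 15 · 1 · 1 = 15.

15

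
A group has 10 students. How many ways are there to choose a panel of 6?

This is C(10,6) = 210.

210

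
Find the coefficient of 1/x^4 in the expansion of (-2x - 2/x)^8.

General term: C(8,j)·(-2x)^j·(-2/x)^(8-j), with x-exponent 1j − 1(8−j) = 2j − 8.
Set 2j − 8 = -4: j = 2.
C(8,2) = 28; (-2)^2 = 4; (-2)^6 = 64.
Coefficient = 28 · 4 · 64 = 7168.

7168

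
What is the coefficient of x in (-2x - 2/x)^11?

-946176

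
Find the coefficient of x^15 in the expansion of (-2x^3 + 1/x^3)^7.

448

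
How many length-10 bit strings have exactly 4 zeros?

Choose the 4 positions: C(10,4) = 210.

210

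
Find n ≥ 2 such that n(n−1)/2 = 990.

45

n(n−1)/2 = 990 ⇒ n(n−1) = 1980. Since 45·44 = 1980, n = 45.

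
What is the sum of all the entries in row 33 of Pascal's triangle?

Setting x = 1 in (1+x)^33 gives Σ C(33,j) = 2^33 = 8589934592.

8589934592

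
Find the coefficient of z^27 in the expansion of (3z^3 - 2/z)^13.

-135104112

General term: C(13,j)·(3z^3)^j·(-2/z)^(13-j), with z-exponent 3j − 1(13−j) = 4j − 13.
Set 4j − 13 = 27: j = 10.
C(13,10) = 286; 3^10 = 59049; (-2)^3 = -8.
Coefficient = 286 · 59049 · (-8) = -135104112.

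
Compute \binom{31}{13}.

206253075

C(31,13) = (31·30·29·28·27·26·25·24·23·22·21·20·19) / 13! = 1284342188088960000 / 6227020800 = 206253075.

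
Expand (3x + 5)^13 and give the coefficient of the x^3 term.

The general term is C(13,j)·(3x)^j·(5)^(13-j); the x^3 term has j = 3.
C(13,3) = 286.
Coefficient = C(13,3) · 3^3 · 5^10 = 286 · 27 · 9765625 = 75410156250.

75410156250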